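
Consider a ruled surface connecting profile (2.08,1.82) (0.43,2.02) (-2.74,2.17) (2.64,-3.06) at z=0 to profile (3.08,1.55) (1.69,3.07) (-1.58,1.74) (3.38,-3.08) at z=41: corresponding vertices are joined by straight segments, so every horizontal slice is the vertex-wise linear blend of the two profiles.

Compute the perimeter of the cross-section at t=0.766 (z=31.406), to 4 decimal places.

Perimeter at t=0.766: 17.0382

Cross-section at t=0.766: each vertex is (1-t)·p0[i] + t·p1[i].
  v1: (1-0.766)·(2.08,1.82) + 0.766·(3.08,1.55) = (2.8460,1.6132)
  v2: (1-0.766)·(0.43,2.02) + 0.766·(1.69,3.07) = (1.3952,2.8243)
  v3: (1-0.766)·(-2.74,2.17) + 0.766·(-1.58,1.74) = (-1.8514,1.8406)
  v4: (1-0.766)·(2.64,-3.06) + 0.766·(3.38,-3.08) = (3.2068,-3.0753)
Perimeter = Σ |v_{i+1} − v_i|:
  edge 1→2: √(-1.4508² + 1.2111²) = 1.8899 (running 1.8899)
  edge 2→3: √(-3.2466² + -0.9837²) = 3.3923 (running 5.2823)
  edge 3→4: √(5.0583² + -4.9159²) = 7.0536 (running 12.3358)
  edge 4→1: √(-0.3608² + 4.6885²) = 4.7024 (running 17.0382)
Perimeter = 17.0382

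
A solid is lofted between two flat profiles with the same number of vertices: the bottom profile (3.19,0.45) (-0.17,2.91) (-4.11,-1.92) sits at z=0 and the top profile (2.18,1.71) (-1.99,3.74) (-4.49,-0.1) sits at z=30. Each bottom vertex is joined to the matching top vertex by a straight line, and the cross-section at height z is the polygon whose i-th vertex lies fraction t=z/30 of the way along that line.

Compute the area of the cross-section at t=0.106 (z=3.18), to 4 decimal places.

Area at t=0.106: 12.7131

Cross-section at t=0.106: each vertex is (1-t)·p0[i] + t·p1[i].
  v1: (1-0.106)·(3.19,0.45) + 0.106·(2.18,1.71) = (3.0829,0.5836)
  v2: (1-0.106)·(-0.17,2.91) + 0.106·(-1.99,3.74) = (-0.3629,2.9980)
  v3: (1-0.106)·(-4.11,-1.92) + 0.106·(-4.49,-0.1) = (-4.1503,-1.7271)
Shoelace sum Σ(x_i·y_{i+1} − x_{i+1}·y_i):
  i=1: 3.0829·2.9980 − -0.3629·0.5836 = +9.4544 (running +9.4544)
  i=2: -0.3629·-1.7271 − -4.1503·2.9980 = +13.0692 (running +22.5236)
  i=3: -4.1503·0.5836 − 3.0829·-1.7271 = +2.9025 (running +25.4262)
Area = |Σ|/2 = |25.4262|/2 = 12.7131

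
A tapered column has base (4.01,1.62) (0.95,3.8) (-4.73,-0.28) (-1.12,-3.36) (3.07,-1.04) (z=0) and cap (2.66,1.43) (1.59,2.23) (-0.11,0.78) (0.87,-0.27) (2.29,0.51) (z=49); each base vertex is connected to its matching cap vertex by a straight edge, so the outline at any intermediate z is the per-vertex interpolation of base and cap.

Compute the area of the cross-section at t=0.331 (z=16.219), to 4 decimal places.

Cross-section at t=0.331: each vertex is (1-t)·p0[i] + t·p1[i].
  v1: (1-0.331)·(4.01,1.62) + 0.331·(2.66,1.43) = (3.5632,1.5571)
  v2: (1-0.331)·(0.95,3.8) + 0.331·(1.59,2.23) = (1.1618,3.2803)
  v3: (1-0.331)·(-4.73,-0.28) + 0.331·(-0.11,0.78) = (-3.2008,0.0709)
  v4: (1-0.331)·(-1.12,-3.36) + 0.331·(0.87,-0.27) = (-0.4613,-2.3372)
  v5: (1-0.331)·(3.07,-1.04) + 0.331·(2.29,0.51) = (2.8118,-0.5270)
Shoelace sum Σ(x_i·y_{i+1} − x_{i+1}·y_i):
  i=1: 3.5632·3.2803 − 1.1618·1.5571 = +9.8792 (running +9.8792)
  i=2: 1.1618·0.0709 − -3.2008·3.2803 = +10.5819 (running +20.4611)
  i=3: -3.2008·-2.3372 − -0.4613·0.0709 = +7.5136 (running +27.9747)
  i=4: -0.4613·-0.5270 − 2.8118·-2.3372 = +6.8149 (running +34.7896)
  i=5: 2.8118·1.5571 − 3.5632·-0.5270 = +6.2559 (running +41.0455)
Area = |Σ|/2 = |41.0455|/2 = 20.5228

Area at t=0.331: 20.5228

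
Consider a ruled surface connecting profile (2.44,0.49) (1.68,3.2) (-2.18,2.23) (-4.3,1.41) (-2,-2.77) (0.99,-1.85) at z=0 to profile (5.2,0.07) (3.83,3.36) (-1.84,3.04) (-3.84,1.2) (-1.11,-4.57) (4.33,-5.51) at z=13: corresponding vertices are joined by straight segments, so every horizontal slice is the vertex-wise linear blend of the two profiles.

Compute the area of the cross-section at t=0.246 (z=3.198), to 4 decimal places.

Area at t=0.246: 32.2990

Cross-section at t=0.246: each vertex is (1-t)·p0[i] + t·p1[i].
  v1: (1-0.246)·(2.44,0.49) + 0.246·(5.2,0.07) = (3.1190,0.3867)
  v2: (1-0.246)·(1.68,3.2) + 0.246·(3.83,3.36) = (2.2089,3.2394)
  v3: (1-0.246)·(-2.18,2.23) + 0.246·(-1.84,3.04) = (-2.0964,2.4293)
  v4: (1-0.246)·(-4.3,1.41) + 0.246·(-3.84,1.2) = (-4.1868,1.3583)
  v5: (1-0.246)·(-2,-2.77) + 0.246·(-1.11,-4.57) = (-1.7811,-3.2128)
  v6: (1-0.246)·(0.99,-1.85) + 0.246·(4.33,-5.51) = (1.8116,-2.7504)
Shoelace sum Σ(x_i·y_{i+1} − x_{i+1}·y_i):
  i=1: 3.1190·3.2394 − 2.2089·0.3867 = +9.2493 (running +9.2493)
  i=2: 2.2089·2.4293 − -2.0964·3.2394 = +12.1569 (running +21.4062)
  i=3: -2.0964·1.3583 − -4.1868·2.4293 = +7.3234 (running +28.7295)
  i=4: -4.1868·-3.2128 − -1.7811·1.3583 = +15.8708 (running +44.6003)
  i=5: -1.7811·-2.7504 − 1.8116·-3.2128 = +10.7190 (running +55.3193)
  i=6: 1.8116·0.3867 − 3.1190·-2.7504 = +9.2788 (running +64.5981)
Area = |Σ|/2 = |64.5981|/2 = 32.2990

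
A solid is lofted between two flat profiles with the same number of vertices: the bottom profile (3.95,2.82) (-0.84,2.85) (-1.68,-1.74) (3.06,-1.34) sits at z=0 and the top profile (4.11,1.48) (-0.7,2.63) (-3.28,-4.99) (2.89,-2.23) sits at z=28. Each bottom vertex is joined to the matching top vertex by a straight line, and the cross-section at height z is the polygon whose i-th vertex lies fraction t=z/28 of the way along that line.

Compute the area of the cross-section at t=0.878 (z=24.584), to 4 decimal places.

Area at t=0.878: 28.4560

Cross-section at t=0.878: each vertex is (1-t)·p0[i] + t·p1[i].
  v1: (1-0.878)·(3.95,2.82) + 0.878·(4.11,1.48) = (4.0905,1.6435)
  v2: (1-0.878)·(-0.84,2.85) + 0.878·(-0.7,2.63) = (-0.7171,2.6568)
  v3: (1-0.878)·(-1.68,-1.74) + 0.878·(-3.28,-4.99) = (-3.0848,-4.5935)
  v4: (1-0.878)·(3.06,-1.34) + 0.878·(2.89,-2.23) = (2.9107,-2.1214)
Shoelace sum Σ(x_i·y_{i+1} − x_{i+1}·y_i):
  i=1: 4.0905·2.6568 − -0.7171·1.6435 = +12.0463 (running +12.0463)
  i=2: -0.7171·-4.5935 − -3.0848·2.6568 = +11.4897 (running +23.5360)
  i=3: -3.0848·-2.1214 − 2.9107·-4.5935 = +19.9146 (running +43.4506)
  i=4: 2.9107·1.6435 − 4.0905·-2.1214 = +13.4614 (running +56.9120)
Area = |Σ|/2 = |56.9120|/2 = 28.4560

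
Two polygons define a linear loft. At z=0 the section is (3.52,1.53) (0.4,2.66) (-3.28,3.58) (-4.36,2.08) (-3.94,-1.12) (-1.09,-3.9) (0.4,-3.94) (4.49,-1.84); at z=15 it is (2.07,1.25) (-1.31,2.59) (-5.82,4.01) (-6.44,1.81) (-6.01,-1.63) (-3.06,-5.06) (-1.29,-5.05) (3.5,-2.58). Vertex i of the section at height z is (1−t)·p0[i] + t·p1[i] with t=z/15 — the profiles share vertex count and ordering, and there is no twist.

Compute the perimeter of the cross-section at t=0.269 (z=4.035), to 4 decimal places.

Perimeter at t=0.269: 26.8399

Cross-section at t=0.269: each vertex is (1-t)·p0[i] + t·p1[i].
  v1: (1-0.269)·(3.52,1.53) + 0.269·(2.07,1.25) = (3.1300,1.4547)
  v2: (1-0.269)·(0.4,2.66) + 0.269·(-1.31,2.59) = (-0.0600,2.6412)
  v3: (1-0.269)·(-3.28,3.58) + 0.269·(-5.82,4.01) = (-3.9633,3.6957)
  v4: (1-0.269)·(-4.36,2.08) + 0.269·(-6.44,1.81) = (-4.9195,2.0074)
  v5: (1-0.269)·(-3.94,-1.12) + 0.269·(-6.01,-1.63) = (-4.4968,-1.2572)
  v6: (1-0.269)·(-1.09,-3.9) + 0.269·(-3.06,-5.06) = (-1.6199,-4.2120)
  v7: (1-0.269)·(0.4,-3.94) + 0.269·(-1.29,-5.05) = (-0.0546,-4.2386)
  v8: (1-0.269)·(4.49,-1.84) + 0.269·(3.5,-2.58) = (4.2237,-2.0391)
Perimeter = Σ |v_{i+1} − v_i|:
  edge 1→2: √(-3.1899² + 1.1865²) = 3.4035 (running 3.4035)
  edge 2→3: √(-3.9033² + 1.0545²) = 4.0432 (running 7.4467)
  edge 3→4: √(-0.9563² + -1.6883²) = 1.9403 (running 9.3870)
  edge 4→5: √(0.4227² + -3.2646²) = 3.2918 (running 12.6788)
  edge 5→6: √(2.8769² + -2.9548²) = 4.1240 (running 16.8028)
  edge 6→7: √(1.5653² + -0.0266²) = 1.5655 (running 18.3684)
  edge 7→8: √(4.2783² + 2.1995²) = 4.8106 (running 23.1789)
  edge 8→1: √(-1.0937² + 3.4937²) = 3.6609 (running 26.8399)
Perimeter = 26.8399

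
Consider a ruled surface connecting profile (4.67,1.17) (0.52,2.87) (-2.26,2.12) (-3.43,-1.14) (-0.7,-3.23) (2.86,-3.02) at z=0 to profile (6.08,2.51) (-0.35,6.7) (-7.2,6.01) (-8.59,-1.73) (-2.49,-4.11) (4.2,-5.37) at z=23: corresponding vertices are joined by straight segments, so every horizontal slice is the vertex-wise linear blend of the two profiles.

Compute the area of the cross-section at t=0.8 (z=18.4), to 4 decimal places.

Cross-section at t=0.8: each vertex is (1-t)·p0[i] + t·p1[i].
  v1: (1-0.8)·(4.67,1.17) + 0.8·(6.08,2.51) = (5.7980,2.2420)
  v2: (1-0.8)·(0.52,2.87) + 0.8·(-0.35,6.7) = (-0.1760,5.9340)
  v3: (1-0.8)·(-2.26,2.12) + 0.8·(-7.2,6.01) = (-6.2120,5.2320)
  v4: (1-0.8)·(-3.43,-1.14) + 0.8·(-8.59,-1.73) = (-7.5580,-1.6120)
  v5: (1-0.8)·(-0.7,-3.23) + 0.8·(-2.49,-4.11) = (-2.1320,-3.9340)
  v6: (1-0.8)·(2.86,-3.02) + 0.8·(4.2,-5.37) = (3.9320,-4.9000)
Shoelace sum Σ(x_i·y_{i+1} − x_{i+1}·y_i):
  i=1: 5.7980·5.9340 − -0.1760·2.2420 = +34.7999 (running +34.7999)
  i=2: -0.1760·5.2320 − -6.2120·5.9340 = +35.9412 (running +70.7411)
  i=3: -6.2120·-1.6120 − -7.5580·5.2320 = +49.5572 (running +120.2983)
  i=4: -7.5580·-3.9340 − -2.1320·-1.6120 = +26.2964 (running +146.5947)
  i=5: -2.1320·-4.9000 − 3.9320·-3.9340 = +25.9153 (running +172.5100)
  i=6: 3.9320·2.2420 − 5.7980·-4.9000 = +37.2257 (running +209.7357)
Area = |Σ|/2 = |209.7357|/2 = 104.8679

Area at t=0.8: 104.8679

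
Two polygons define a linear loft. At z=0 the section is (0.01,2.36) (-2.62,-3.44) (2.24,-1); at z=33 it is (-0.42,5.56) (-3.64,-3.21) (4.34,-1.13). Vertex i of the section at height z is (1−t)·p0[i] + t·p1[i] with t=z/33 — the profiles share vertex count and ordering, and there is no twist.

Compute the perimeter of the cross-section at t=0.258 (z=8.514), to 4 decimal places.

Cross-section at t=0.258: each vertex is (1-t)·p0[i] + t·p1[i].
  v1: (1-0.258)·(0.01,2.36) + 0.258·(-0.42,5.56) = (-0.1009,3.1856)
  v2: (1-0.258)·(-2.62,-3.44) + 0.258·(-3.64,-3.21) = (-2.8832,-3.3807)
  v3: (1-0.258)·(2.24,-1) + 0.258·(4.34,-1.13) = (2.7818,-1.0335)
Perimeter = Σ |v_{i+1} − v_i|:
  edge 1→2: √(-2.7822² + -6.5663²) = 7.1314 (running 7.1314)
  edge 2→3: √(5.6650² + 2.3471²) = 6.1319 (running 13.2633)
  edge 3→1: √(-2.8827² + 4.2191²) = 5.1099 (running 18.3732)
Perimeter = 18.3732

Perimeter at t=0.258: 18.3732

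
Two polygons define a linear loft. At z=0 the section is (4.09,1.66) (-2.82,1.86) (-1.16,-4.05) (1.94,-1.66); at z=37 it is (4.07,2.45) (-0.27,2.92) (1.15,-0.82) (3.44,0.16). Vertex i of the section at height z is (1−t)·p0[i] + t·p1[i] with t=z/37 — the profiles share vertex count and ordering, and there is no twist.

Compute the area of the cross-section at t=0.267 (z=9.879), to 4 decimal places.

Cross-section at t=0.267: each vertex is (1-t)·p0[i] + t·p1[i].
  v1: (1-0.267)·(4.09,1.66) + 0.267·(4.07,2.45) = (4.0847,1.8709)
  v2: (1-0.267)·(-2.82,1.86) + 0.267·(-0.27,2.92) = (-2.1391,2.1430)
  v3: (1-0.267)·(-1.16,-4.05) + 0.267·(1.15,-0.82) = (-0.5432,-3.1876)
  v4: (1-0.267)·(1.94,-1.66) + 0.267·(3.44,0.16) = (2.3405,-1.1741)
Shoelace sum Σ(x_i·y_{i+1} − x_{i+1}·y_i):
  i=1: 4.0847·2.1430 − -2.1391·1.8709 = +12.7557 (running +12.7557)
  i=2: -2.1391·-3.1876 − -0.5432·2.1430 = +7.9829 (running +20.7386)
  i=3: -0.5432·-1.1741 − 2.3405·-3.1876 = +8.0983 (running +28.8369)
  i=4: 2.3405·1.8709 − 4.0847·-1.1741 = +9.1745 (running +38.0115)
Area = |Σ|/2 = |38.0115|/2 = 19.0057

Area at t=0.267: 19.0057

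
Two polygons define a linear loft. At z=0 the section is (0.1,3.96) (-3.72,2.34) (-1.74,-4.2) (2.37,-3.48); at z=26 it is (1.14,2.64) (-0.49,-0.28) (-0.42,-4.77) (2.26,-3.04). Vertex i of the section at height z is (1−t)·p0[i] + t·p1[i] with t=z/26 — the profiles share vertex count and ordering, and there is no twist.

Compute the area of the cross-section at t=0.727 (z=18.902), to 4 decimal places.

Area at t=0.727: 16.8837

Cross-section at t=0.727: each vertex is (1-t)·p0[i] + t·p1[i].
  v1: (1-0.727)·(0.1,3.96) + 0.727·(1.14,2.64) = (0.8561,3.0004)
  v2: (1-0.727)·(-3.72,2.34) + 0.727·(-0.49,-0.28) = (-1.3718,0.4353)
  v3: (1-0.727)·(-1.74,-4.2) + 0.727·(-0.42,-4.77) = (-0.7804,-4.6144)
  v4: (1-0.727)·(2.37,-3.48) + 0.727·(2.26,-3.04) = (2.2900,-3.1601)
Shoelace sum Σ(x_i·y_{i+1} − x_{i+1}·y_i):
  i=1: 0.8561·0.4353 − -1.3718·3.0004 = +4.4885 (running +4.4885)
  i=2: -1.3718·-4.6144 − -0.7804·0.4353 = +6.6696 (running +11.1581)
  i=3: -0.7804·-3.1601 − 2.2900·-4.6144 = +13.0331 (running +24.1912)
  i=4: 2.2900·3.0004 − 0.8561·-3.1601 = +9.5762 (running +33.7675)
Area = |Σ|/2 = |33.7675|/2 = 16.8837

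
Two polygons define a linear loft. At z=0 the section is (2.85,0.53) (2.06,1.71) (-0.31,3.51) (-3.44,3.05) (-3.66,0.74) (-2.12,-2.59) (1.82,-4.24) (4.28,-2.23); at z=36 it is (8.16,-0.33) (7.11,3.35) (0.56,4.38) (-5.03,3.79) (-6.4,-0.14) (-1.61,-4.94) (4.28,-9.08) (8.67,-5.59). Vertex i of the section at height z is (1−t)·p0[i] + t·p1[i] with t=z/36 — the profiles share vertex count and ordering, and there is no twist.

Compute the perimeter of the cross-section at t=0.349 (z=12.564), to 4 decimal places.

Perimeter at t=0.349: 31.0871

Cross-section at t=0.349: each vertex is (1-t)·p0[i] + t·p1[i].
  v1: (1-0.349)·(2.85,0.53) + 0.349·(8.16,-0.33) = (4.7032,0.2299)
  v2: (1-0.349)·(2.06,1.71) + 0.349·(7.11,3.35) = (3.8224,2.2824)
  v3: (1-0.349)·(-0.31,3.51) + 0.349·(0.56,4.38) = (-0.0064,3.8136)
  v4: (1-0.349)·(-3.44,3.05) + 0.349·(-5.03,3.79) = (-3.9949,3.3083)
  v5: (1-0.349)·(-3.66,0.74) + 0.349·(-6.4,-0.14) = (-4.6163,0.4329)
  v6: (1-0.349)·(-2.12,-2.59) + 0.349·(-1.61,-4.94) = (-1.9420,-3.4101)
  v7: (1-0.349)·(1.82,-4.24) + 0.349·(4.28,-9.08) = (2.6785,-5.9292)
  v8: (1-0.349)·(4.28,-2.23) + 0.349·(8.67,-5.59) = (5.8121,-3.4026)
Perimeter = Σ |v_{i+1} − v_i|:
  edge 1→2: √(-0.8807² + 2.0525²) = 2.2335 (running 2.2335)
  edge 2→3: √(-3.8288² + 1.5313²) = 4.1237 (running 6.3572)
  edge 3→4: √(-3.9885² + -0.5054²) = 4.0204 (running 10.3776)
  edge 4→5: √(-0.6214² + -2.8754²) = 2.9417 (running 13.3193)
  edge 5→6: √(2.6743² + -3.8430²) = 4.6819 (running 18.0013)
  edge 6→7: √(4.6205² + -2.5190²) = 5.2626 (running 23.2639)
  edge 7→8: √(3.1336² + 2.5265²) = 4.0252 (running 27.2891)
  edge 8→1: √(-1.1089² + 3.6325²) = 3.7980 (running 31.0871)
Perimeter = 31.0871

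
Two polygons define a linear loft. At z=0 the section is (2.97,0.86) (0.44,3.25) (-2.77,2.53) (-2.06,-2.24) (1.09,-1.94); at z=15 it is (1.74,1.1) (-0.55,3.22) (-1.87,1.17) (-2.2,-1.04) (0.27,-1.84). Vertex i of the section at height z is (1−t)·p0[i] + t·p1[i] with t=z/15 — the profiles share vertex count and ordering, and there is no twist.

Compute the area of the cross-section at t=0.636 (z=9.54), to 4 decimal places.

Area at t=0.636: 15.2106

Cross-section at t=0.636: each vertex is (1-t)·p0[i] + t·p1[i].
  v1: (1-0.636)·(2.97,0.86) + 0.636·(1.74,1.1) = (2.1877,1.0126)
  v2: (1-0.636)·(0.44,3.25) + 0.636·(-0.55,3.22) = (-0.1896,3.2309)
  v3: (1-0.636)·(-2.77,2.53) + 0.636·(-1.87,1.17) = (-2.1976,1.6650)
  v4: (1-0.636)·(-2.06,-2.24) + 0.636·(-2.2,-1.04) = (-2.1490,-1.4768)
  v5: (1-0.636)·(1.09,-1.94) + 0.636·(0.27,-1.84) = (0.5685,-1.8764)
Shoelace sum Σ(x_i·y_{i+1} − x_{i+1}·y_i):
  i=1: 2.1877·3.2309 − -0.1896·1.0126 = +7.2604 (running +7.2604)
  i=2: -0.1896·1.6650 − -2.1976·3.2309 = +6.7845 (running +14.0449)
  i=3: -2.1976·-1.4768 − -2.1490·1.6650 = +6.8237 (running +20.8686)
  i=4: -2.1490·-1.8764 − 0.5685·-1.4768 = +4.8720 (running +25.7405)
  i=5: 0.5685·1.0126 − 2.1877·-1.8764 = +4.6807 (running +30.4212)
Area = |Σ|/2 = |30.4212|/2 = 15.2106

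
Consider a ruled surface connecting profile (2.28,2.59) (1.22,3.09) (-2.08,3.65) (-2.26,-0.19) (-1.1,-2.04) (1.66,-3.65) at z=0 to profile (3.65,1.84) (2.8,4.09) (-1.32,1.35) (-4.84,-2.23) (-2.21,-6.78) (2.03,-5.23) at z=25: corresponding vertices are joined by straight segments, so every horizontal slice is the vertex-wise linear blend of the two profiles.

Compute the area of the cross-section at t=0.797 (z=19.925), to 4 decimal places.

Cross-section at t=0.797: each vertex is (1-t)·p0[i] + t·p1[i].
  v1: (1-0.797)·(2.28,2.59) + 0.797·(3.65,1.84) = (3.3719,1.9923)
  v2: (1-0.797)·(1.22,3.09) + 0.797·(2.8,4.09) = (2.4793,3.8870)
  v3: (1-0.797)·(-2.08,3.65) + 0.797·(-1.32,1.35) = (-1.4743,1.8169)
  v4: (1-0.797)·(-2.26,-0.19) + 0.797·(-4.84,-2.23) = (-4.3163,-1.8159)
  v5: (1-0.797)·(-1.1,-2.04) + 0.797·(-2.21,-6.78) = (-1.9847,-5.8178)
  v6: (1-0.797)·(1.66,-3.65) + 0.797·(2.03,-5.23) = (1.9549,-4.9093)
Shoelace sum Σ(x_i·y_{i+1} − x_{i+1}·y_i):
  i=1: 3.3719·3.8870 − 2.4793·1.9923 = +8.1672 (running +8.1672)
  i=2: 2.4793·1.8169 − -1.4743·3.8870 = +10.2351 (running +18.4023)
  i=3: -1.4743·-1.8159 − -4.3163·1.8169 = +10.5193 (running +28.9217)
  i=4: -4.3163·-5.8178 − -1.9847·-1.8159 = +21.5071 (running +50.4288)
  i=5: -1.9847·-4.9093 − 1.9549·-5.8178 = +21.1164 (running +71.5452)
  i=6: 1.9549·1.9923 − 3.3719·-4.9093 = +20.4481 (running +91.9933)
Area = |Σ|/2 = |91.9933|/2 = 45.9966

Area at t=0.797: 45.9966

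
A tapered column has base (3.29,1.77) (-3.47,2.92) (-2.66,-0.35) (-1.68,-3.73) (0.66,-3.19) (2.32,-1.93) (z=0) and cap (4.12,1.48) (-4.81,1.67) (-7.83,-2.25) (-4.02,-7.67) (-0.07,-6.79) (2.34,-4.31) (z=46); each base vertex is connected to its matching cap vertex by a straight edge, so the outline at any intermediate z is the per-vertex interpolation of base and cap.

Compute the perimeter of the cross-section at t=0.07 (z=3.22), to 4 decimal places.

Cross-section at t=0.07: each vertex is (1-t)·p0[i] + t·p1[i].
  v1: (1-0.07)·(3.29,1.77) + 0.07·(4.12,1.48) = (3.3481,1.7497)
  v2: (1-0.07)·(-3.47,2.92) + 0.07·(-4.81,1.67) = (-3.5638,2.8325)
  v3: (1-0.07)·(-2.66,-0.35) + 0.07·(-7.83,-2.25) = (-3.0219,-0.4830)
  v4: (1-0.07)·(-1.68,-3.73) + 0.07·(-4.02,-7.67) = (-1.8438,-4.0058)
  v5: (1-0.07)·(0.66,-3.19) + 0.07·(-0.07,-6.79) = (0.6089,-3.4420)
  v6: (1-0.07)·(2.32,-1.93) + 0.07·(2.34,-4.31) = (2.3214,-2.0966)
Perimeter = Σ |v_{i+1} − v_i|:
  edge 1→2: √(-6.9119² + 1.0828²) = 6.9962 (running 6.9962)
  edge 2→3: √(0.5419² + -3.3155²) = 3.3595 (running 10.3557)
  edge 3→4: √(1.1781² + -3.5228²) = 3.7146 (running 14.0703)
  edge 4→5: √(2.4527² + 0.5638²) = 2.5167 (running 16.5869)
  edge 5→6: √(1.7125² + 1.3454²) = 2.1778 (running 18.7647)
  edge 6→1: √(1.0267² + 3.8463²) = 3.9810 (running 22.7457)
Perimeter = 22.7457

Perimeter at t=0.07: 22.7457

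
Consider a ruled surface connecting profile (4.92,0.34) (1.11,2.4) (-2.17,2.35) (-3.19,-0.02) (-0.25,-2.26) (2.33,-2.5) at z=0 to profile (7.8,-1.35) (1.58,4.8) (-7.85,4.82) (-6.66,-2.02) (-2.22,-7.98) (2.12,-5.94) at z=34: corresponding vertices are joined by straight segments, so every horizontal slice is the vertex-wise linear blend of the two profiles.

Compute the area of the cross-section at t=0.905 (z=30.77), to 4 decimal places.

Cross-section at t=0.905: each vertex is (1-t)·p0[i] + t·p1[i].
  v1: (1-0.905)·(4.92,0.34) + 0.905·(7.8,-1.35) = (7.5264,-1.1895)
  v2: (1-0.905)·(1.11,2.4) + 0.905·(1.58,4.8) = (1.5354,4.5720)
  v3: (1-0.905)·(-2.17,2.35) + 0.905·(-7.85,4.82) = (-7.3104,4.5854)
  v4: (1-0.905)·(-3.19,-0.02) + 0.905·(-6.66,-2.02) = (-6.3304,-1.8300)
  v5: (1-0.905)·(-0.25,-2.26) + 0.905·(-2.22,-7.98) = (-2.0329,-7.4366)
  v6: (1-0.905)·(2.33,-2.5) + 0.905·(2.12,-5.94) = (2.1399,-5.6132)
Shoelace sum Σ(x_i·y_{i+1} − x_{i+1}·y_i):
  i=1: 7.5264·4.5720 − 1.5354·-1.1895 = +36.2369 (running +36.2369)
  i=2: 1.5354·4.5854 − -7.3104·4.5720 = +40.4633 (running +76.7002)
  i=3: -7.3104·-1.8300 − -6.3304·4.5854 = +42.4049 (running +119.1051)
  i=4: -6.3304·-7.4366 − -2.0329·-1.8300 = +43.3562 (running +162.4613)
  i=5: -2.0329·-5.6132 − 2.1399·-7.4366 = +27.3247 (running +189.7860)
  i=6: 2.1399·-1.1895 − 7.5264·-5.6132 = +39.7018 (running +229.4878)
Area = |Σ|/2 = |229.4878|/2 = 114.7439

Area at t=0.905: 114.7439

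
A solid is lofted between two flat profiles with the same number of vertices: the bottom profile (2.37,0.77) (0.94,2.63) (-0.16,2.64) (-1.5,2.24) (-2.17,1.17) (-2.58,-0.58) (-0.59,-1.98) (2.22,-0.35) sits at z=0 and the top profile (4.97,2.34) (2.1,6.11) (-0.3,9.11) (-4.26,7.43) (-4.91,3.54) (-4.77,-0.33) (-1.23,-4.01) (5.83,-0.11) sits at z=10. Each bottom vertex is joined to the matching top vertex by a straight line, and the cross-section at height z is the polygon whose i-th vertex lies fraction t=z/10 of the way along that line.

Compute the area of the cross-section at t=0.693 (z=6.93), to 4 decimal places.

Area at t=0.693: 60.4150

Cross-section at t=0.693: each vertex is (1-t)·p0[i] + t·p1[i].
  v1: (1-0.693)·(2.37,0.77) + 0.693·(4.97,2.34) = (4.1718,1.8580)
  v2: (1-0.693)·(0.94,2.63) + 0.693·(2.1,6.11) = (1.7439,5.0416)
  v3: (1-0.693)·(-0.16,2.64) + 0.693·(-0.3,9.11) = (-0.2570,7.1237)
  v4: (1-0.693)·(-1.5,2.24) + 0.693·(-4.26,7.43) = (-3.4127,5.8367)
  v5: (1-0.693)·(-2.17,1.17) + 0.693·(-4.91,3.54) = (-4.0688,2.8124)
  v6: (1-0.693)·(-2.58,-0.58) + 0.693·(-4.77,-0.33) = (-4.0977,-0.4068)
  v7: (1-0.693)·(-0.59,-1.98) + 0.693·(-1.23,-4.01) = (-1.0335,-3.3868)
  v8: (1-0.693)·(2.22,-0.35) + 0.693·(5.83,-0.11) = (4.7217,-0.1837)
Shoelace sum Σ(x_i·y_{i+1} − x_{i+1}·y_i):
  i=1: 4.1718·5.0416 − 1.7439·1.8580 = +17.7926 (running +17.7926)
  i=2: 1.7439·7.1237 − -0.2570·5.0416 = +13.7187 (running +31.5113)
  i=3: -0.2570·5.8367 − -3.4127·7.1237 = +22.8108 (running +54.3221)
  i=4: -3.4127·2.8124 − -4.0688·5.8367 = +14.1505 (running +68.4726)
  i=5: -4.0688·-0.4068 − -4.0977·2.8124 = +13.1793 (running +81.6519)
  i=6: -4.0977·-3.3868 − -1.0335·-0.4068 = +13.4576 (running +95.1095)
  i=7: -1.0335·-0.1837 − 4.7217·-3.3868 = +16.1813 (running +111.2908)
  i=8: 4.7217·1.8580 − 4.1718·-0.1837 = +9.5393 (running +120.8301)
Area = |Σ|/2 = |120.8301|/2 = 60.4150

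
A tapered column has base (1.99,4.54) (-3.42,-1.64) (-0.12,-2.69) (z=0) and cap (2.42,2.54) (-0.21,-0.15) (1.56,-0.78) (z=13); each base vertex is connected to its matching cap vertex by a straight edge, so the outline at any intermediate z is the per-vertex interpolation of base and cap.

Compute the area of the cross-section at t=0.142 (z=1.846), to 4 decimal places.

Cross-section at t=0.142: each vertex is (1-t)·p0[i] + t·p1[i].
  v1: (1-0.142)·(1.99,4.54) + 0.142·(2.42,2.54) = (2.0511,4.2560)
  v2: (1-0.142)·(-3.42,-1.64) + 0.142·(-0.21,-0.15) = (-2.9642,-1.4284)
  v3: (1-0.142)·(-0.12,-2.69) + 0.142·(1.56,-0.78) = (0.1186,-2.4188)
Shoelace sum Σ(x_i·y_{i+1} − x_{i+1}·y_i):
  i=1: 2.0511·-1.4284 − -2.9642·4.2560 = +9.6858 (running +9.6858)
  i=2: -2.9642·-2.4188 − 0.1186·-1.4284 = +7.3391 (running +17.0248)
  i=3: 0.1186·4.2560 − 2.0511·-2.4188 = +5.4657 (running +22.4905)
Area = |Σ|/2 = |22.4905|/2 = 11.2452

Area at t=0.142: 11.2452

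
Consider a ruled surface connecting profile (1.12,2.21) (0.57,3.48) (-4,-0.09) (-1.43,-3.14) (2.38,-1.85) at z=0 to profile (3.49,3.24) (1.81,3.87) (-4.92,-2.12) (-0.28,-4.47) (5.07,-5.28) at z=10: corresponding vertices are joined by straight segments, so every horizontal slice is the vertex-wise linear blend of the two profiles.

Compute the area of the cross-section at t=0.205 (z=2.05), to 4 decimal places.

Area at t=0.205: 28.0778

Cross-section at t=0.205: each vertex is (1-t)·p0[i] + t·p1[i].
  v1: (1-0.205)·(1.12,2.21) + 0.205·(3.49,3.24) = (1.6059,2.4211)
  v2: (1-0.205)·(0.57,3.48) + 0.205·(1.81,3.87) = (0.8242,3.5599)
  v3: (1-0.205)·(-4,-0.09) + 0.205·(-4.92,-2.12) = (-4.1886,-0.5061)
  v4: (1-0.205)·(-1.43,-3.14) + 0.205·(-0.28,-4.47) = (-1.1942,-3.4127)
  v5: (1-0.205)·(2.38,-1.85) + 0.205·(5.07,-5.28) = (2.9314,-2.5532)
Shoelace sum Σ(x_i·y_{i+1} − x_{i+1}·y_i):
  i=1: 1.6059·3.5599 − 0.8242·2.4211 = +3.7212 (running +3.7212)
  i=2: 0.8242·-0.5061 − -4.1886·3.5599 = +14.4940 (running +18.2153)
  i=3: -4.1886·-3.4127 − -1.1942·-0.5061 = +13.6898 (running +31.9050)
  i=4: -1.1942·-2.5532 − 2.9314·-3.4127 = +13.0531 (running +44.9581)
  i=5: 2.9314·2.4211 − 1.6059·-2.5532 = +11.1975 (running +56.1556)
Area = |Σ|/2 = |56.1556|/2 = 28.0778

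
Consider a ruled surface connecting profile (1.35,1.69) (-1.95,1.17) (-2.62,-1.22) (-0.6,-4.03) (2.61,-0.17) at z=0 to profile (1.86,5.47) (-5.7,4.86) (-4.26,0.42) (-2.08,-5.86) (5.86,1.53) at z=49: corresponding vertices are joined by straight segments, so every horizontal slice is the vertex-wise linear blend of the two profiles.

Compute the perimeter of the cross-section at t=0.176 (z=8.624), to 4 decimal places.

Cross-section at t=0.176: each vertex is (1-t)·p0[i] + t·p1[i].
  v1: (1-0.176)·(1.35,1.69) + 0.176·(1.86,5.47) = (1.4398,2.3553)
  v2: (1-0.176)·(-1.95,1.17) + 0.176·(-5.7,4.86) = (-2.6100,1.8194)
  v3: (1-0.176)·(-2.62,-1.22) + 0.176·(-4.26,0.42) = (-2.9086,-0.9314)
  v4: (1-0.176)·(-0.6,-4.03) + 0.176·(-2.08,-5.86) = (-0.8605,-4.3521)
  v5: (1-0.176)·(2.61,-0.17) + 0.176·(5.86,1.53) = (3.1820,0.1292)
Perimeter = Σ |v_{i+1} − v_i|:
  edge 1→2: √(-4.0498² + -0.5358²) = 4.0851 (running 4.0851)
  edge 2→3: √(-0.2986² + -2.7508²) = 2.7670 (running 6.8520)
  edge 3→4: √(2.0482² + -3.4207²) = 3.9870 (running 10.8390)
  edge 4→5: √(4.0425² + 4.4813²) = 6.0352 (running 16.8742)
  edge 5→1: √(-1.7422² + 2.2261²) = 2.8268 (running 19.7010)
Perimeter = 19.7010

Perimeter at t=0.176: 19.7010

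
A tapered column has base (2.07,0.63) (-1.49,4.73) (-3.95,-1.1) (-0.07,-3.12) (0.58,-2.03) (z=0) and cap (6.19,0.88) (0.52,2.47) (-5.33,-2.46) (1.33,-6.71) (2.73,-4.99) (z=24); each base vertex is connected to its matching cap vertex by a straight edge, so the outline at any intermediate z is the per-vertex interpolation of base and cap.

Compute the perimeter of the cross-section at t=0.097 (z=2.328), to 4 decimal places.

Cross-section at t=0.097: each vertex is (1-t)·p0[i] + t·p1[i].
  v1: (1-0.097)·(2.07,0.63) + 0.097·(6.19,0.88) = (2.4696,0.6542)
  v2: (1-0.097)·(-1.49,4.73) + 0.097·(0.52,2.47) = (-1.2950,4.5108)
  v3: (1-0.097)·(-3.95,-1.1) + 0.097·(-5.33,-2.46) = (-4.0839,-1.2319)
  v4: (1-0.097)·(-0.07,-3.12) + 0.097·(1.33,-6.71) = (0.0658,-3.4682)
  v5: (1-0.097)·(0.58,-2.03) + 0.097·(2.73,-4.99) = (0.7885,-2.3171)
Perimeter = Σ |v_{i+1} − v_i|:
  edge 1→2: √(-3.7647² + 3.8565²) = 5.3894 (running 5.3894)
  edge 2→3: √(-2.7888² + -5.7427²) = 6.3841 (running 11.7735)
  edge 3→4: √(4.1497² + -2.2363²) = 4.7139 (running 16.4873)
  edge 4→5: √(0.7228² + 1.1511²) = 1.3592 (running 17.8465)
  edge 5→1: √(1.6811² + 2.9714²) = 3.4140 (running 21.2605)
Perimeter = 21.2605

Perimeter at t=0.097: 21.2605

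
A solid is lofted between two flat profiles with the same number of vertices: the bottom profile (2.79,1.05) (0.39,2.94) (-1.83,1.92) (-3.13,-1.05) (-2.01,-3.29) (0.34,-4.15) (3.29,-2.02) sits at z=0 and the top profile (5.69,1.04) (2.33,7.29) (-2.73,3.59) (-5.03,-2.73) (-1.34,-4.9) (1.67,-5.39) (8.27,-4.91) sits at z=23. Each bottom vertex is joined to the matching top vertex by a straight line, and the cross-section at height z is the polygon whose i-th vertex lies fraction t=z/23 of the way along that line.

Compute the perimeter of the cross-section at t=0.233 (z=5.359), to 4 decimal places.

Perimeter at t=0.233: 24.7665

Cross-section at t=0.233: each vertex is (1-t)·p0[i] + t·p1[i].
  v1: (1-0.233)·(2.79,1.05) + 0.233·(5.69,1.04) = (3.4657,1.0477)
  v2: (1-0.233)·(0.39,2.94) + 0.233·(2.33,7.29) = (0.8420,3.9536)
  v3: (1-0.233)·(-1.83,1.92) + 0.233·(-2.73,3.59) = (-2.0397,2.3091)
  v4: (1-0.233)·(-3.13,-1.05) + 0.233·(-5.03,-2.73) = (-3.5727,-1.4414)
  v5: (1-0.233)·(-2.01,-3.29) + 0.233·(-1.34,-4.9) = (-1.8539,-3.6651)
  v6: (1-0.233)·(0.34,-4.15) + 0.233·(1.67,-5.39) = (0.6499,-4.4389)
  v7: (1-0.233)·(3.29,-2.02) + 0.233·(8.27,-4.91) = (4.4503,-2.6934)
Perimeter = Σ |v_{i+1} − v_i|:
  edge 1→2: √(-2.6237² + 2.9059²) = 3.9151 (running 3.9151)
  edge 2→3: √(-2.8817² + -1.6444²) = 3.3179 (running 7.2330)
  edge 3→4: √(-1.5330² + -3.7506²) = 4.0518 (running 11.2847)
  edge 4→5: √(1.7188² + -2.2237²) = 2.8105 (running 14.0953)
  edge 5→6: √(2.5038² + -0.7738²) = 2.6206 (running 16.7159)
  edge 6→7: √(3.8005² + 1.7456²) = 4.1821 (running 20.8980)
  edge 7→1: √(-0.9846² + 3.7410²) = 3.8684 (running 24.7665)
Perimeter = 24.7665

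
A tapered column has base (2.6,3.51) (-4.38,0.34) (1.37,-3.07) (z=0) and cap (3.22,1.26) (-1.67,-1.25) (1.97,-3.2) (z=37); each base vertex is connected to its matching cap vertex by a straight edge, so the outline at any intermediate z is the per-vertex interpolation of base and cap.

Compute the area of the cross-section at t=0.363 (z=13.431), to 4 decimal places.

Cross-section at t=0.363: each vertex is (1-t)·p0[i] + t·p1[i].
  v1: (1-0.363)·(2.6,3.51) + 0.363·(3.22,1.26) = (2.8251,2.6932)
  v2: (1-0.363)·(-4.38,0.34) + 0.363·(-1.67,-1.25) = (-3.3963,-0.2372)
  v3: (1-0.363)·(1.37,-3.07) + 0.363·(1.97,-3.2) = (1.5878,-3.1172)
Shoelace sum Σ(x_i·y_{i+1} − x_{i+1}·y_i):
  i=1: 2.8251·-0.2372 − -3.3963·2.6932 = +8.4770 (running +8.4770)
  i=2: -3.3963·-3.1172 − 1.5878·-0.2372 = +10.9634 (running +19.4404)
  i=3: 1.5878·2.6932 − 2.8251·-3.1172 = +13.0826 (running +32.5230)
Area = |Σ|/2 = |32.5230|/2 = 16.2615

Area at t=0.363: 16.2615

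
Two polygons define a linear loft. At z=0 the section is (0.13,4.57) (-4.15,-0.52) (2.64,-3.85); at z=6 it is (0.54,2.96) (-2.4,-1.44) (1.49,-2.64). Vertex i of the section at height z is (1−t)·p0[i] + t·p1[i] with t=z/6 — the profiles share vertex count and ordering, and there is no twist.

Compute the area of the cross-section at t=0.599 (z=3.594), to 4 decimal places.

Cross-section at t=0.599: each vertex is (1-t)·p0[i] + t·p1[i].
  v1: (1-0.599)·(0.13,4.57) + 0.599·(0.54,2.96) = (0.3756,3.6056)
  v2: (1-0.599)·(-4.15,-0.52) + 0.599·(-2.4,-1.44) = (-3.1018,-1.0711)
  v3: (1-0.599)·(2.64,-3.85) + 0.599·(1.49,-2.64) = (1.9511,-3.1252)
Shoelace sum Σ(x_i·y_{i+1} − x_{i+1}·y_i):
  i=1: 0.3756·-1.0711 − -3.1018·3.6056 = +10.7814 (running +10.7814)
  i=2: -3.1018·-3.1252 − 1.9511·-1.0711 = +11.7835 (running +22.5649)
  i=3: 1.9511·3.6056 − 0.3756·-3.1252 = +8.2089 (running +30.7738)
Area = |Σ|/2 = |30.7738|/2 = 15.3869

Area at t=0.599: 15.3869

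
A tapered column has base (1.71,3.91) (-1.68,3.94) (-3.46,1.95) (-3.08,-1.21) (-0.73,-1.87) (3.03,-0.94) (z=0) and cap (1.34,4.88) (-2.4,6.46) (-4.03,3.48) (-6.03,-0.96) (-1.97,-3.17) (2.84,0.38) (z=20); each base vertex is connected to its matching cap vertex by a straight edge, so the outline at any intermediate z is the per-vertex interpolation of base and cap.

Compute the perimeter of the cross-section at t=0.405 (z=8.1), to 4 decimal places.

Perimeter at t=0.405: 23.1104

Cross-section at t=0.405: each vertex is (1-t)·p0[i] + t·p1[i].
  v1: (1-0.405)·(1.71,3.91) + 0.405·(1.34,4.88) = (1.5602,4.3029)
  v2: (1-0.405)·(-1.68,3.94) + 0.405·(-2.4,6.46) = (-1.9716,4.9606)
  v3: (1-0.405)·(-3.46,1.95) + 0.405·(-4.03,3.48) = (-3.6909,2.5697)
  v4: (1-0.405)·(-3.08,-1.21) + 0.405·(-6.03,-0.96) = (-4.2748,-1.1088)
  v5: (1-0.405)·(-0.73,-1.87) + 0.405·(-1.97,-3.17) = (-1.2322,-2.3965)
  v6: (1-0.405)·(3.03,-0.94) + 0.405·(2.84,0.38) = (2.9531,-0.4054)
Perimeter = Σ |v_{i+1} − v_i|:
  edge 1→2: √(-3.5318² + 0.6578²) = 3.5925 (running 3.5925)
  edge 2→3: √(-1.7193² + -2.3910²) = 2.9449 (running 6.5374)
  edge 3→4: √(-0.5839² + -3.6784²) = 3.7245 (running 10.2618)
  edge 4→5: √(3.0426² + -1.2877²) = 3.3038 (running 13.5657)
  edge 5→6: √(4.1852² + 1.9911²) = 4.6347 (running 18.2004)
  edge 6→1: √(-1.3929² + 4.7083²) = 4.9100 (running 23.1104)
Perimeter = 23.1104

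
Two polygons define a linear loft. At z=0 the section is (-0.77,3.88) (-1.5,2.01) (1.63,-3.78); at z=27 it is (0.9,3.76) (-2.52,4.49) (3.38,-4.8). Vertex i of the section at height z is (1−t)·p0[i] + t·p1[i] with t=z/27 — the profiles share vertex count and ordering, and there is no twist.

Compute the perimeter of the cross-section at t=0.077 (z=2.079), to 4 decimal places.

Perimeter at t=0.077: 16.9306

Cross-section at t=0.077: each vertex is (1-t)·p0[i] + t·p1[i].
  v1: (1-0.077)·(-0.77,3.88) + 0.077·(0.9,3.76) = (-0.6414,3.8708)
  v2: (1-0.077)·(-1.5,2.01) + 0.077·(-2.52,4.49) = (-1.5785,2.2010)
  v3: (1-0.077)·(1.63,-3.78) + 0.077·(3.38,-4.8) = (1.7647,-3.8585)
Perimeter = Σ |v_{i+1} − v_i|:
  edge 1→2: √(-0.9371² + -1.6698²) = 1.9148 (running 1.9148)
  edge 2→3: √(3.3433² + -6.0595²) = 6.9206 (running 8.8354)
  edge 3→1: √(-2.4062² + 7.7293²) = 8.0952 (running 16.9306)
Perimeter = 16.9306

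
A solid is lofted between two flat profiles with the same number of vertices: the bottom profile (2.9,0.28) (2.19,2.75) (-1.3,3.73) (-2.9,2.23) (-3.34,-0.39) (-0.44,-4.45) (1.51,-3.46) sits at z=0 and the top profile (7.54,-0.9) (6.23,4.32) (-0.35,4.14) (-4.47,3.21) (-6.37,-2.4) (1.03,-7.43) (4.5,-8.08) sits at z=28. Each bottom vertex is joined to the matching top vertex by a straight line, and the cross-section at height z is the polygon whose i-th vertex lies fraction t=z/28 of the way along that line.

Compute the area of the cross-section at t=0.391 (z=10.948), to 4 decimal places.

Cross-section at t=0.391: each vertex is (1-t)·p0[i] + t·p1[i].
  v1: (1-0.391)·(2.9,0.28) + 0.391·(7.54,-0.9) = (4.7142,-0.1814)
  v2: (1-0.391)·(2.19,2.75) + 0.391·(6.23,4.32) = (3.7696,3.3639)
  v3: (1-0.391)·(-1.3,3.73) + 0.391·(-0.35,4.14) = (-0.9285,3.8903)
  v4: (1-0.391)·(-2.9,2.23) + 0.391·(-4.47,3.21) = (-3.5139,2.6132)
  v5: (1-0.391)·(-3.34,-0.39) + 0.391·(-6.37,-2.4) = (-4.5247,-1.1759)
  v6: (1-0.391)·(-0.44,-4.45) + 0.391·(1.03,-7.43) = (0.1348,-5.6152)
  v7: (1-0.391)·(1.51,-3.46) + 0.391·(4.5,-8.08) = (2.6791,-5.2664)
Shoelace sum Σ(x_i·y_{i+1} − x_{i+1}·y_i):
  i=1: 4.7142·3.3639 − 3.7696·-0.1814 = +16.5418 (running +16.5418)
  i=2: 3.7696·3.8903 − -0.9285·3.3639 = +17.7886 (running +34.3304)
  i=3: -0.9285·2.6132 − -3.5139·3.8903 = +11.2436 (running +45.5740)
  i=4: -3.5139·-1.1759 − -4.5247·2.6132 = +15.9559 (running +61.5299)
  i=5: -4.5247·-5.6152 − 0.1348·-1.1759 = +25.5657 (running +87.0956)
  i=6: 0.1348·-5.2664 − 2.6791·-5.6152 = +14.3338 (running +101.4294)
  i=7: 2.6791·-0.1814 − 4.7142·-5.2664 = +24.3412 (running +125.7706)
Area = |Σ|/2 = |125.7706|/2 = 62.8853

Area at t=0.391: 62.8853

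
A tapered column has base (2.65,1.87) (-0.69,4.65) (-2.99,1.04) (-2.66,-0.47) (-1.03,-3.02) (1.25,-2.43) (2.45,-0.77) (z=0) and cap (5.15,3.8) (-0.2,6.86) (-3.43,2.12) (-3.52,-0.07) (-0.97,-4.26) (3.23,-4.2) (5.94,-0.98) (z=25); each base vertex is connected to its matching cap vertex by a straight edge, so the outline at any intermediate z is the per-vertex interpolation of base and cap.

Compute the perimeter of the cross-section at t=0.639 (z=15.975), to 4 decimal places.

Cross-section at t=0.639: each vertex is (1-t)·p0[i] + t·p1[i].
  v1: (1-0.639)·(2.65,1.87) + 0.639·(5.15,3.8) = (4.2475,3.1033)
  v2: (1-0.639)·(-0.69,4.65) + 0.639·(-0.2,6.86) = (-0.3769,6.0622)
  v3: (1-0.639)·(-2.99,1.04) + 0.639·(-3.43,2.12) = (-3.2712,1.7301)
  v4: (1-0.639)·(-2.66,-0.47) + 0.639·(-3.52,-0.07) = (-3.2095,-0.2144)
  v5: (1-0.639)·(-1.03,-3.02) + 0.639·(-0.97,-4.26) = (-0.9917,-3.8124)
  v6: (1-0.639)·(1.25,-2.43) + 0.639·(3.23,-4.2) = (2.5152,-3.5610)
  v7: (1-0.639)·(2.45,-0.77) + 0.639·(5.94,-0.98) = (4.6801,-0.9042)
Perimeter = Σ |v_{i+1} − v_i|:
  edge 1→2: √(-4.6244² + 2.9589²) = 5.4900 (running 5.4900)
  edge 2→3: √(-2.8943² + -4.3321²) = 5.2100 (running 10.7000)
  edge 3→4: √(0.0616² + -1.9445²) = 1.9455 (running 12.6455)
  edge 4→5: √(2.2179² + -3.5980²) = 4.2266 (running 16.8721)
  edge 5→6: √(3.5069² + 0.2513²) = 3.5159 (running 20.3880)
  edge 6→7: √(2.1649² + 2.6568²) = 3.4272 (running 23.8151)
  edge 7→1: √(-0.4326² + 4.0075²) = 4.0307 (running 27.8459)
Perimeter = 27.8459

Perimeter at t=0.639: 27.8459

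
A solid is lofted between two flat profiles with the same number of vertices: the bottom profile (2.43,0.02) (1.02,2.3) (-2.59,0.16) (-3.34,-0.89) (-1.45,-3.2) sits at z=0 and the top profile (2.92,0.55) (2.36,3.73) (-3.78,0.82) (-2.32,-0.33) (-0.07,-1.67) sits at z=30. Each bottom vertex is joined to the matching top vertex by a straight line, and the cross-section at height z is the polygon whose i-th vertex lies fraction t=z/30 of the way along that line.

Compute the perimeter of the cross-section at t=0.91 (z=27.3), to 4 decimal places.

Cross-section at t=0.91: each vertex is (1-t)·p0[i] + t·p1[i].
  v1: (1-0.91)·(2.43,0.02) + 0.91·(2.92,0.55) = (2.8759,0.5023)
  v2: (1-0.91)·(1.02,2.3) + 0.91·(2.36,3.73) = (2.2394,3.6013)
  v3: (1-0.91)·(-2.59,0.16) + 0.91·(-3.78,0.82) = (-3.6729,0.7606)
  v4: (1-0.91)·(-3.34,-0.89) + 0.91·(-2.32,-0.33) = (-2.4118,-0.3804)
  v5: (1-0.91)·(-1.45,-3.2) + 0.91·(-0.07,-1.67) = (-0.1942,-1.8077)
Perimeter = Σ |v_{i+1} − v_i|:
  edge 1→2: √(-0.6365² + 3.0990²) = 3.1637 (running 3.1637)
  edge 2→3: √(-5.9123² + -2.8407²) = 6.5593 (running 9.7230)
  edge 3→4: √(1.2611² + -1.1410²) = 1.7007 (running 11.4237)
  edge 4→5: √(2.2176² + -1.4273²) = 2.6372 (running 14.0609)
  edge 5→1: √(3.0701² + 2.3100²) = 3.8421 (running 17.9030)
Perimeter = 17.9030

Perimeter at t=0.91: 17.9030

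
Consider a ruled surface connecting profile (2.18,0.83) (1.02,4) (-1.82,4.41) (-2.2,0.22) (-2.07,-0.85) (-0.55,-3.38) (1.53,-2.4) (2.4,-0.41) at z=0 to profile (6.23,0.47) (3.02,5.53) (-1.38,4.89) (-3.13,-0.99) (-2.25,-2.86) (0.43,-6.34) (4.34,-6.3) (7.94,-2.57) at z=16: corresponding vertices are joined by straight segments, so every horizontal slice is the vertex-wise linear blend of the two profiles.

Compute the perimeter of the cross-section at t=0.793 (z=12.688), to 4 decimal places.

Cross-section at t=0.793: each vertex is (1-t)·p0[i] + t·p1[i].
  v1: (1-0.793)·(2.18,0.83) + 0.793·(6.23,0.47) = (5.3917,0.5445)
  v2: (1-0.793)·(1.02,4) + 0.793·(3.02,5.53) = (2.6060,5.2133)
  v3: (1-0.793)·(-1.82,4.41) + 0.793·(-1.38,4.89) = (-1.4711,4.7906)
  v4: (1-0.793)·(-2.2,0.22) + 0.793·(-3.13,-0.99) = (-2.9375,-0.7395)
  v5: (1-0.793)·(-2.07,-0.85) + 0.793·(-2.25,-2.86) = (-2.2127,-2.4439)
  v6: (1-0.793)·(-0.55,-3.38) + 0.793·(0.43,-6.34) = (0.2271,-5.7273)
  v7: (1-0.793)·(1.53,-2.4) + 0.793·(4.34,-6.3) = (3.7583,-5.4927)
  v8: (1-0.793)·(2.4,-0.41) + 0.793·(7.94,-2.57) = (6.7932,-2.1229)
Perimeter = Σ |v_{i+1} − v_i|:
  edge 1→2: √(-2.7857² + 4.6688²) = 5.4367 (running 5.4367)
  edge 2→3: √(-4.0771² + -0.4227²) = 4.0989 (running 9.5356)
  edge 3→4: √(-1.4664² + -5.5302²) = 5.7213 (running 15.2569)
  edge 4→5: √(0.7247² + -1.7044²) = 1.8521 (running 17.1090)
  edge 5→6: √(2.4399² + -3.2833²) = 4.0906 (running 21.1996)
  edge 6→7: √(3.5312² + 0.2346²) = 3.5390 (running 24.7386)
  edge 7→8: √(3.0349² + 3.3698²) = 4.5350 (running 29.2736)
  edge 8→1: √(-1.4016² + 2.6674²) = 3.0132 (running 32.2868)
Perimeter = 32.2868

Perimeter at t=0.793: 32.2868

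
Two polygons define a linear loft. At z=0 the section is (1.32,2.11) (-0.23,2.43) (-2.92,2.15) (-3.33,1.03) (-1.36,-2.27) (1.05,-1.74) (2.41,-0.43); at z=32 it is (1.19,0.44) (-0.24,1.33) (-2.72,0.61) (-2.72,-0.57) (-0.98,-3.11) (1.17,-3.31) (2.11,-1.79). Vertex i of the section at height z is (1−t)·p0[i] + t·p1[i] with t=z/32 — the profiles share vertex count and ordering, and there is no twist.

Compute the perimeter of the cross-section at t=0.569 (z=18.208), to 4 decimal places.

Perimeter at t=0.569: 15.4601

Cross-section at t=0.569: each vertex is (1-t)·p0[i] + t·p1[i].
  v1: (1-0.569)·(1.32,2.11) + 0.569·(1.19,0.44) = (1.2460,1.1598)
  v2: (1-0.569)·(-0.23,2.43) + 0.569·(-0.24,1.33) = (-0.2357,1.8041)
  v3: (1-0.569)·(-2.92,2.15) + 0.569·(-2.72,0.61) = (-2.8062,1.2737)
  v4: (1-0.569)·(-3.33,1.03) + 0.569·(-2.72,-0.57) = (-2.9829,0.1196)
  v5: (1-0.569)·(-1.36,-2.27) + 0.569·(-0.98,-3.11) = (-1.1438,-2.7480)
  v6: (1-0.569)·(1.05,-1.74) + 0.569·(1.17,-3.31) = (1.1183,-2.6333)
  v7: (1-0.569)·(2.41,-0.43) + 0.569·(2.11,-1.79) = (2.2393,-1.2038)
Perimeter = Σ |v_{i+1} − v_i|:
  edge 1→2: √(-1.4817² + 0.6443²) = 1.6158 (running 1.6158)
  edge 2→3: √(-2.5705² + -0.5304²) = 2.6247 (running 4.2404)
  edge 3→4: √(-0.1767² + -1.1541²) = 1.1676 (running 5.4080)
  edge 4→5: √(1.8391² + -2.8676²) = 3.4067 (running 8.8147)
  edge 5→6: √(2.2621² + 0.1146²) = 2.2650 (running 11.0796)
  edge 6→7: √(1.1210² + 1.4295²) = 1.8166 (running 12.8962)
  edge 7→1: √(-0.9933² + 2.3636²) = 2.5638 (running 15.4601)
Perimeter = 15.4601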